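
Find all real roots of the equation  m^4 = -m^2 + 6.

m = -1.4142 or m = 1.4142

Let u = m^2. The equation becomes u^2 + u - 6 = 0.
Factor: (u + 3)(u - 2) = 0, so u = -3 or u = 2.
m^2 = -3 < 0 has no real solution.
m^2 = 2 gives m = +/-sqrt(2) ~= +/-1.4142.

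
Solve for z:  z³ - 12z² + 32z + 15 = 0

z = -0.4051 or z = 5 or z = 7.4051

Possible rational roots are divisors of 15. Testing z = 5 gives 0, so (z - 5) is a factor.
Divide: z³ - 12z² + 32z + 15 = (z - 5)(z² - 7z - 3).
Apply the quadratic formula to z² - 7z - 3 = 0: z = (7 ± √61)/2, i.e. z ≈ 7.4051 or z ≈ -0.4051.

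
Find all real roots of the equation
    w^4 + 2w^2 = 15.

w = -1.7321 or w = 1.7321

Let u = w^2. The equation becomes u^2 + 2u - 15 = 0.
Factor: (u + 5)(u - 3) = 0, so u = -5 or u = 3.
w^2 = -5 < 0 has no real solution.
w^2 = 3 gives w = +/-sqrt(3) ~= +/-1.7321.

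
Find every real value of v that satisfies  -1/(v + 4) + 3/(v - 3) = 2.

Multiply both sides by (v + 4)(v - 3):
-(v - 3) + 3(v + 4) = 2(v + 4)(v - 3).
Expand and collect terms: 2v^2 - 39 = 0.
By the quadratic formula, v = (0 +/- sqrt(312)) / 4, so v ~= 4.4159 or v ~= -4.4159.
Neither value makes a denominator zero (v != -4, v != 3), so both are valid.

v = -4.4159 or v = 4.4159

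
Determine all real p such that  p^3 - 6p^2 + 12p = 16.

p = 4

Rearrange: p^3 - 6p^2 + 12p - 16 = 0.
Possible rational roots are divisors of -16. Testing p = 4 gives 0, so (p - 4) is a factor.
Divide: p^3 - 6p^2 + 12p - 16 = (p - 4)(p^2 - 2p + 4).
The quadratic p^2 - 2p + 4 has discriminant -12 < 0, so no further real roots.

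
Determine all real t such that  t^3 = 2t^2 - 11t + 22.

t = 2

Rearrange: t^3 - 2t^2 + 11t - 22 = 0.
Possible rational roots are divisors of -22. Testing t = 2 gives 0, so (t - 2) is a factor.
Divide: t^3 - 2t^2 + 11t - 22 = (t - 2)(t^2 + 11).
The quadratic t^2 + 11 has discriminant -44 < 0, so no further real roots.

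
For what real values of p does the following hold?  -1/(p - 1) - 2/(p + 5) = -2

p = -4.0895 or p = 1.5895

Multiply both sides by (p - 1)(p + 5):
-(p + 5) - 2(p - 1) = -2(p - 1)(p + 5).
Expand and collect terms: -2p² - 5p + 13 = 0.
By the quadratic formula, p = (5 ± √129) / -4, so p ≈ -4.0895 or p ≈ 1.5895.
Neither value makes a denominator zero (p ≠ 1, p ≠ -5), so both are valid.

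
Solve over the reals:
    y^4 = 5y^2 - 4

y = -2 or y = -1 or y = 1 or y = 2

Let u = y^2. The equation becomes u^2 - 5u + 4 = 0.
Factor: (u - 1)(u - 4) = 0, so u = 1 or u = 4.
y^2 = 1 gives y = +/-1.
y^2 = 4 gives y = +/-2.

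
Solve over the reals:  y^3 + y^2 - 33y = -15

Rearrange: y^3 + y^2 - 33y + 15 = 0.
Possible rational roots are divisors of 15. Testing y = 5 gives 0, so (y - 5) is a factor.
Divide: y^3 + y^2 - 33y + 15 = (y - 5)(y^2 + 6y - 3).
Apply the quadratic formula to y^2 + 6y - 3 = 0: y = (-6 +/- sqrt(48))/2, i.e. y ~= 0.4641 or y ~= -6.4641.

y = -6.4641 or y = 0.4641 or y = 5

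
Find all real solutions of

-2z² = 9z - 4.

z = -4.9075 or z = 0.4075

Rearrange to standard form: -2z² - 9z + 4 = 0.
Discriminant: (-9)² − 4·(-2)·4 = 113.
Quadratic formula: z = (9 ± √113) / (-4).
So z = -√(113)/4 - 9/4 ≈ -4.9075 or z = -9/4 + √(113)/4 ≈ 0.4075.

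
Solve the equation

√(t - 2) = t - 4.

t = 6

Square both sides: t - 2 = (t - 4)².
Expand and rearrange: t² - 9t + 18 = 0.
Solving gives t = 6 or t = 3.
Check each candidate in the original equation:
  t = 6: √(4) = 2, while t - 4 = 2 — valid.
  t = 3: √(1) = 1, while t - 4 = -1 — extraneous.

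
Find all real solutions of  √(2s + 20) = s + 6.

Square both sides: 2s + 20 = (s + 6)².
Expand and rearrange: s² + 10s + 16 = 0.
Solving gives s = -2 or s = -8.
Check each candidate in the original equation:
  s = -2: √(16) = 4, while s + 6 = 4 — valid.
  s = -8: √(4) = 2, while s + 6 = -2 — extraneous.

s = -2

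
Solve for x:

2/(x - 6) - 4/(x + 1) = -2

x = 1.5858 or x = 4.4142

Multiply both sides by (x - 6)(x + 1):
2(x + 1) - 4(x - 6) = -2(x - 6)(x + 1).
Expand and collect terms: -2x² + 12x - 14 = 0.
By the quadratic formula, x = (-12 ± √32) / -4, so x ≈ 1.5858 or x ≈ 4.4142.
Neither value makes a denominator zero (x ≠ 6, x ≠ -1), so both are valid.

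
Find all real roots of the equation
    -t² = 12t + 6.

t = -11.4772 or t = -0.5228

Rearrange to standard form: -t² - 12t - 6 = 0.
Discriminant: (-12)² − 4·(-1)·(-6) = 120.
Quadratic formula: t = (12 ± √120) / (-2).
So t = -6 - √(30) ≈ -11.4772 or t = -6 + √(30) ≈ -0.5228.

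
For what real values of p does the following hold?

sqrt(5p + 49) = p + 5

Square both sides: 5p + 49 = (p + 5)^2.
Expand and rearrange: p^2 + 5p - 24 = 0.
Solving gives p = 3 or p = -8.
Check each candidate in the original equation:
  p = 3: sqrt(64) = 8, while p + 5 = 8 — valid.
  p = -8: sqrt(9) = 3, while p + 5 = -3 — extraneous.

p = 3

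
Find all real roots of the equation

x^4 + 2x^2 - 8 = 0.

Let u = x^2. The equation becomes u^2 + 2u - 8 = 0.
Factor: (u + 4)(u - 2) = 0, so u = -4 or u = 2.
x^2 = -4 < 0 has no real solution.
x^2 = 2 gives x = +/-sqrt(2) ~= +/-1.4142.

x = -1.4142 or x = 1.4142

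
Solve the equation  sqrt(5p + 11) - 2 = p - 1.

Isolate the radical: sqrt(5p + 11) = p + 1.
Square both sides: 5p + 11 = (p + 1)^2.
Expand and rearrange: p^2 - 3p - 10 = 0.
Solving gives p = 5 or p = -2.
Check each candidate in the original equation:
  p = 5: sqrt(36) = 6, while p + 1 = 6 — valid.
  p = -2: sqrt(1) = 1, while p + 1 = -1 — extraneous.

p = 5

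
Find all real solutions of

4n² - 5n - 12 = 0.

Discriminant: (-5)² − 4·4·(-12) = 217.
Quadratic formula: n = (5 ± √217) / 8.
So n = 5/8 + √(217)/8 ≈ 2.4664 or n = 5/8 - √(217)/8 ≈ -1.2164.

n = -1.2164 or n = 2.4664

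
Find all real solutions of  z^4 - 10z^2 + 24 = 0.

z = -2.4495 or z = -2 or z = 2 or z = 2.4495

Let u = z^2. The equation becomes u^2 - 10u + 24 = 0.
Factor: (u - 4)(u - 6) = 0, so u = 4 or u = 6.
z^2 = 4 gives z = +/-2.
z^2 = 6 gives z = +/-sqrt(6) ~= +/-2.4495.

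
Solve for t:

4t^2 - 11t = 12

Rearrange to standard form: 4t^2 - 11t - 12 = 0.
Discriminant: (-11)^2 - 4*4*(-12) = 313.
Quadratic formula: t = (11 +/- sqrt(313)) / 8.
So t = 11/8 + sqrt(313)/8 ~= 3.5865 or t = 11/8 - sqrt(313)/8 ~= -0.8365.

t = -0.8365 or t = 3.5865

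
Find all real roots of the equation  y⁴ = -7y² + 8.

y = -1 or y = 1

Let u = y². The equation becomes u² + 7u - 8 = 0.
Factor: (u - 1)(u + 8) = 0, so u = 1 or u = -8.
y² = 1 gives y = ±1.
y² = -8 < 0 has no real solution.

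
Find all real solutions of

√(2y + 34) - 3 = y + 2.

Isolate the radical: √(2y + 34) = y + 5.
Square both sides: 2y + 34 = (y + 5)².
Expand and rearrange: y² + 8y - 9 = 0.
Solving gives y = 1 or y = -9.
Check each candidate in the original equation:
  y = 1: √(36) = 6, while y + 5 = 6 — valid.
  y = -9: √(16) = 4, while y + 5 = -4 — extraneous.

y = 1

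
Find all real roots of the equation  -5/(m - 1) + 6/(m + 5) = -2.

Multiply both sides by (m - 1)(m + 5):
-5(m + 5) + 6(m - 1) = -2(m - 1)(m + 5).
Expand and collect terms: -2m² - 9m + 41 = 0.
By the quadratic formula, m = (9 ± √409) / -4, so m ≈ -7.3059 or m ≈ 2.8059.
Neither value makes a denominator zero (m ≠ 1, m ≠ -5), so both are valid.

m = -7.3059 or m = 2.8059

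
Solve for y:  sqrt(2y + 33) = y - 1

Square both sides: 2y + 33 = (y - 1)^2.
Expand and rearrange: y^2 - 4y - 32 = 0.
Solving gives y = 8 or y = -4.
Check each candidate in the original equation:
  y = 8: sqrt(49) = 7, while y - 1 = 7 — valid.
  y = -4: sqrt(25) = 5, while y - 1 = -5 — extraneous.

y = 8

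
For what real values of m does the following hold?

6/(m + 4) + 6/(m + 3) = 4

m = -3.5811 or m = -0.4189

Multiply both sides by (m + 4)(m + 3):
6(m + 3) + 6(m + 4) = 4(m + 4)(m + 3).
Expand and collect terms: 4m² + 16m + 6 = 0.
By the quadratic formula, m = (-16 ± √160) / 8, so m ≈ -0.4189 or m ≈ -3.5811.
Neither value makes a denominator zero (m ≠ -4, m ≠ -3), so both are valid.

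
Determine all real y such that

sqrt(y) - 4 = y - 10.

y = 9

Isolate the radical: sqrt(y) = y - 6.
Square both sides: y = (y - 6)^2.
Expand and rearrange: y^2 - 13y + 36 = 0.
Solving gives y = 9 or y = 4.
Check each candidate in the original equation:
  y = 9: sqrt(9) = 3, while y - 6 = 3 — valid.
  y = 4: sqrt(4) = 2, while y - 6 = -2 — extraneous.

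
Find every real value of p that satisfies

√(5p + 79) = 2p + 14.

Square both sides: 5p + 79 = (2p + 14)².
Expand and rearrange: 4p² + 51p + 117 = 0.
Solving gives p = -3 or p = -9.75.
Check each candidate in the original equation:
  p = -3: √(64) = 8, while 2p + 14 = 8 — valid.
  p = -9.75: √(30.25) = 5.5, while 2p + 14 = -5.5 — extraneous.

p = -3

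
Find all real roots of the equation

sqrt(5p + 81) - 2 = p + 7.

Isolate the radical: sqrt(5p + 81) = p + 9.
Square both sides: 5p + 81 = (p + 9)^2.
Expand and rearrange: p^2 + 13p = 0.
Solving gives p = 0 or p = -13.
Check each candidate in the original equation:
  p = 0: sqrt(81) = 9, while p + 9 = 9 — valid.
  p = -13: sqrt(16) = 4, while p + 9 = -4 — extraneous.

p = 0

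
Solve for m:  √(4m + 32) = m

Square both sides: 4m + 32 = (m)².
Expand and rearrange: m² - 4m - 32 = 0.
Solving gives m = 8 or m = -4.
Check each candidate in the original equation:
  m = 8: √(64) = 8, while m = 8 — valid.
  m = -4: √(16) = 4, while m = -4 — extraneous.

m = 8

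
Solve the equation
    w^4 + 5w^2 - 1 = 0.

w = -0.4388 or w = 0.4388

Let u = w^2. The equation becomes u^2 + 5u - 1 = 0.
By the quadratic formula, u = -5/2 + sqrt(29)/2 or u = -sqrt(29)/2 - 5/2.
w^2 = -5/2 + sqrt(29)/2 gives w = +/-sqrt(-5/2 + sqrt(29)/2) ~= +/-0.4388.
w^2 = -sqrt(29)/2 - 5/2 < 0 has no real solution.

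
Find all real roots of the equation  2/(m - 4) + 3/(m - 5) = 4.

Multiply both sides by (m - 4)(m - 5):
2(m - 5) + 3(m - 4) = 4(m - 4)(m - 5).
Expand and collect terms: 4m^2 - 41m + 102 = 0.
Factor or apply the quadratic formula: m = 6 or m = 4.25.
Neither value makes a denominator zero (m != 4, m != 5), so both are valid.

m = 4.25 or m = 6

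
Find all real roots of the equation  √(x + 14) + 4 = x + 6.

x = 2

Isolate the radical: √(x + 14) = x + 2.
Square both sides: x + 14 = (x + 2)².
Expand and rearrange: x² + 3x - 10 = 0.
Solving gives x = 2 or x = -5.
Check each candidate in the original equation:
  x = 2: √(16) = 4, while x + 2 = 4 — valid.
  x = -5: √(9) = 3, while x + 2 = -3 — extraneous.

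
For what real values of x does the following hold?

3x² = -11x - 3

x = -3.3699 or x = -0.2967

Rearrange to standard form: 3x² + 11x + 3 = 0.
Discriminant: (11)² − 4·3·3 = 85.
Quadratic formula: x = (-11 ± √85) / 6.
So x = -11/6 + √(85)/6 ≈ -0.2967 or x = -11/6 - √(85)/6 ≈ -3.3699.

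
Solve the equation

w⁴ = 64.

w = -2.8284 or w = 2.8284

Let u = w². The equation becomes u² - 64 = 0.
Factor: (u + 8)(u - 8) = 0, so u = -8 or u = 8.
w² = -8 < 0 has no real solution.
w² = 8 gives w = ±2·√(2) ≈ ±2.8284.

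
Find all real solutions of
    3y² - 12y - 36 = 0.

Factor: 3(y + 2)(y - 6) = 0.
So y = -2 or y = 6.

y = -2 or y = 6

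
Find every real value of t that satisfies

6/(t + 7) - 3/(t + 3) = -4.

Multiply both sides by (t + 7)(t + 3):
6(t + 3) - 3(t + 7) = -4(t + 7)(t + 3).
Expand and collect terms: -4t² - 43t - 81 = 0.
By the quadratic formula, t = (43 ± √553) / -8, so t ≈ -8.3145 or t ≈ -2.4355.
Neither value makes a denominator zero (t ≠ -7, t ≠ -3), so both are valid.

t = -8.3145 or t = -2.4355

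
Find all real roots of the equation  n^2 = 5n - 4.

n = 1 or n = 4

Bring every term to one side: n^2 - 5n + 4 = 0.
Factor: (n - 1)(n - 4) = 0.
So n = 1 or n = 4.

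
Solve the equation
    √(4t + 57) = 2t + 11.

t = -2

Square both sides: 4t + 57 = (2t + 11)².
Expand and rearrange: 4t² + 40t + 64 = 0.
Solving gives t = -2 or t = -8.
Check each candidate in the original equation:
  t = -2: √(49) = 7, while 2t + 11 = 7 — valid.
  t = -8: √(25) = 5, while 2t + 11 = -5 — extraneous.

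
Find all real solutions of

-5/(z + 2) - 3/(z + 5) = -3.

z = -4.4089 or z = 0.0756

Multiply both sides by (z + 2)(z + 5):
-5(z + 5) - 3(z + 2) = -3(z + 2)(z + 5).
Expand and collect terms: -3z^2 - 13z + 1 = 0.
By the quadratic formula, z = (13 +/- sqrt(181)) / -6, so z ~= -4.4089 or z ~= 0.0756.
Neither value makes a denominator zero (z != -2, z != -5), so both are valid.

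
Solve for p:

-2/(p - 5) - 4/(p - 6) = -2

p = 5.2679 or p = 8.7321

Multiply both sides by (p - 5)(p - 6):
-2(p - 6) - 4(p - 5) = -2(p - 5)(p - 6).
Expand and collect terms: -2p^2 + 28p - 92 = 0.
By the quadratic formula, p = (-28 +/- sqrt(48)) / -4, so p ~= 5.2679 or p ~= 8.7321.
Neither value makes a denominator zero (p != 5, p != 6), so both are valid.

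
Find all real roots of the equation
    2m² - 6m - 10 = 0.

m = -1.1926 or m = 4.1926

Discriminant: (-6)² − 4·2·(-10) = 116.
Quadratic formula: m = (6 ± √116) / 4.
So m = 3/2 + √(29)/2 ≈ 4.1926 or m = 3/2 - √(29)/2 ≈ -1.1926.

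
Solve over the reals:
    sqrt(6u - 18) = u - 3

u = 3 or u = 9

Square both sides: 6u - 18 = (u - 3)^2.
Expand and rearrange: u^2 - 12u + 27 = 0.
Solving gives u = 9 or u = 3.
Check each candidate in the original equation:
  u = 9: sqrt(36) = 6, while u - 3 = 6 — valid.
  u = 3: sqrt(0) = 0, while u - 3 = 0 — valid.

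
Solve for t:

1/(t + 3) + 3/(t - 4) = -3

t = -3.3855 or t = 3.0522

Multiply both sides by (t + 3)(t - 4):
(t - 4) + 3(t + 3) = -3(t + 3)(t - 4).
Expand and collect terms: -3t^2 - t + 31 = 0.
By the quadratic formula, t = (1 +/- sqrt(373)) / -6, so t ~= -3.3855 or t ~= 3.0522.
Neither value makes a denominator zero (t != -3, t != 4), so both are valid.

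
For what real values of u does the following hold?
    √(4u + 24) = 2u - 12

Square both sides: 4u + 24 = (2u - 12)².
Expand and rearrange: 4u² - 52u + 120 = 0.
Solving gives u = 10 or u = 3.
Check each candidate in the original equation:
  u = 10: √(64) = 8, while 2u - 12 = 8 — valid.
  u = 3: √(36) = 6, while 2u - 12 = -6 — extraneous.

u = 10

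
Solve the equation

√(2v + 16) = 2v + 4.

v = 0

Square both sides: 2v + 16 = (2v + 4)².
Expand and rearrange: 4v² + 14v = 0.
Solving gives v = 0 or v = -3.5.
Check each candidate in the original equation:
  v = 0: √(16) = 4, while 2v + 4 = 4 — valid.
  v = -3.5: √(9) = 3, while 2v + 4 = -3 — extraneous.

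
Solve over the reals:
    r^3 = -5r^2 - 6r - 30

Rearrange: r^3 + 5r^2 + 6r + 30 = 0.
Possible rational roots are divisors of 30. Testing r = -5 gives 0, so (r + 5) is a factor.
Divide: r^3 + 5r^2 + 6r + 30 = (r + 5)(r^2 + 6).
The quadratic r^2 + 6 has discriminant -24 < 0, so no further real roots.

r = -5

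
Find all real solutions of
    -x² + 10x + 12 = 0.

Discriminant: (10)² − 4·(-1)·12 = 148.
Quadratic formula: x = (-10 ± √148) / (-2).
So x = 5 - √(37) ≈ -1.0828 or x = 5 + √(37) ≈ 11.0828.

x = -1.0828 or x = 11.0828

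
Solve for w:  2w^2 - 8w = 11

Rearrange to standard form: 2w^2 - 8w - 11 = 0.
Discriminant: (-8)^2 - 4*2*(-11) = 152.
Quadratic formula: w = (8 +/- sqrt(152)) / 4.
So w = 2 + sqrt(38)/2 ~= 5.0822 or w = 2 - sqrt(38)/2 ~= -1.0822.

w = -1.0822 or w = 5.0822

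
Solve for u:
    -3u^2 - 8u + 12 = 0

u = -3.737 or u = 1.0704

Discriminant: (-8)^2 - 4*(-3)*12 = 208.
Quadratic formula: u = (8 +/- sqrt(208)) / (-6).
So u = -2*sqrt(13)/3 - 4/3 ~= -3.737 or u = -4/3 + 2*sqrt(13)/3 ~= 1.0704.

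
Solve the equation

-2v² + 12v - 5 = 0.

v = 0.4505 or v = 5.5495

Discriminant: (12)² − 4·(-2)·(-5) = 104.
Quadratic formula: v = (-12 ± √104) / (-4).
So v = 3 - √(26)/2 ≈ 0.4505 or v = √(26)/2 + 3 ≈ 5.5495.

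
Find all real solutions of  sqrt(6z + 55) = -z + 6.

Square both sides: 6z + 55 = (-z + 6)^2.
Expand and rearrange: z^2 - 18z - 19 = 0.
Solving gives z = 19 or z = -1.
Check each candidate in the original equation:
  z = 19: sqrt(169) = 13, while -z + 6 = -13 — extraneous.
  z = -1: sqrt(49) = 7, while -z + 6 = 7 — valid.

z = -1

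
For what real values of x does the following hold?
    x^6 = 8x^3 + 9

Let u = x^3. The equation becomes u^2 - 8u - 9 = 0.
Factor: (u - 9)(u + 1) = 0, so u = 9 or u = -1.
x^3 = 9 gives x = (9)^(1/3) ~= 2.0801.
x^3 = -1 gives x = -1.

x = -1 or x = 2.0801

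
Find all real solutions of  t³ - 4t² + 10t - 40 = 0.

t = 4

Possible rational roots are divisors of -40. Testing t = 4 gives 0, so (t - 4) is a factor.
Divide: t³ - 4t² + 10t - 40 = (t - 4)(t² + 10).
The quadratic t² + 10 has discriminant -40 < 0, so no further real roots.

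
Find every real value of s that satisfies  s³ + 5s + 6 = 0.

s = -1

Possible rational roots are divisors of 6. Testing s = -1 gives 0, so (s + 1) is a factor.
Divide: s³ + 5s + 6 = (s + 1)(s² - s + 6).
The quadratic s² - s + 6 has discriminant -23 < 0, so no further real roots.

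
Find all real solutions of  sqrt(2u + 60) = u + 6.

Square both sides: 2u + 60 = (u + 6)^2.
Expand and rearrange: u^2 + 10u - 24 = 0.
Solving gives u = 2 or u = -12.
Check each candidate in the original equation:
  u = 2: sqrt(64) = 8, while u + 6 = 8 — valid.
  u = -12: sqrt(36) = 6, while u + 6 = -6 — extraneous.

u = 2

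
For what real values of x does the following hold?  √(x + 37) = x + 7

x = -1

Square both sides: x + 37 = (x + 7)².
Expand and rearrange: x² + 13x + 12 = 0.
Solving gives x = -1 or x = -12.
Check each candidate in the original equation:
  x = -1: √(36) = 6, while x + 7 = 6 — valid.
  x = -12: √(25) = 5, while x + 7 = -5 — extraneous.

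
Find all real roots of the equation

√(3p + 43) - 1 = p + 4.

Isolate the radical: √(3p + 43) = p + 5.
Square both sides: 3p + 43 = (p + 5)².
Expand and rearrange: p² + 7p - 18 = 0.
Solving gives p = 2 or p = -9.
Check each candidate in the original equation:
  p = 2: √(49) = 7, while p + 5 = 7 — valid.
  p = -9: √(16) = 4, while p + 5 = -4 — extraneous.

p = 2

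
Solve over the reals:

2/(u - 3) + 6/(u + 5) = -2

Multiply both sides by (u - 3)(u + 5):
2(u + 5) + 6(u - 3) = -2(u - 3)(u + 5).
Expand and collect terms: -2u² - 12u + 38 = 0.
By the quadratic formula, u = (12 ± √448) / -4, so u ≈ -8.2915 or u ≈ 2.2915.
Neither value makes a denominator zero (u ≠ 3, u ≠ -5), so both are valid.

u = -8.2915 or u = 2.2915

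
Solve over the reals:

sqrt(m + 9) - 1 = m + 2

m = 0

Isolate the radical: sqrt(m + 9) = m + 3.
Square both sides: m + 9 = (m + 3)^2.
Expand and rearrange: m^2 + 5m = 0.
Solving gives m = 0 or m = -5.
Check each candidate in the original equation:
  m = 0: sqrt(9) = 3, while m + 3 = 3 — valid.
  m = -5: sqrt(4) = 2, while m + 3 = -2 — extraneous.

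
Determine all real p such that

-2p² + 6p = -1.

p = -0.1583 or p = 3.1583

Rearrange to standard form: -2p² + 6p + 1 = 0.
Discriminant: (6)² − 4·(-2)·1 = 44.
Quadratic formula: p = (-6 ± √44) / (-4).
So p = 3/2 - √(11)/2 ≈ -0.1583 or p = 3/2 + √(11)/2 ≈ 3.1583.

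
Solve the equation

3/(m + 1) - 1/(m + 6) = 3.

Multiply both sides by (m + 1)(m + 6):
3(m + 6) - (m + 1) = 3(m + 1)(m + 6).
Expand and collect terms: 3m^2 + 19m + 1 = 0.
By the quadratic formula, m = (-19 +/- sqrt(349)) / 6, so m ~= -0.0531 or m ~= -6.2803.
Neither value makes a denominator zero (m != -1, m != -6), so both are valid.

m = -6.2803 or m = -0.0531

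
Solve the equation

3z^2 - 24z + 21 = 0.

Factor: 3(z - 1)(z - 7) = 0.
So z = 1 or z = 7.

z = 1 or z = 7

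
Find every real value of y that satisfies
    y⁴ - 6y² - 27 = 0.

Let u = y². The equation becomes u² - 6u - 27 = 0.
Factor: (u + 3)(u - 9) = 0, so u = -3 or u = 9.
y² = -3 < 0 has no real solution.
y² = 9 gives y = ±3.

y = -3 or y = 3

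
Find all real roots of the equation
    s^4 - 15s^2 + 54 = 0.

s = -3 or s = -2.4495 or s = 2.4495 or s = 3

Let u = s^2. The equation becomes u^2 - 15u + 54 = 0.
Factor: (u - 9)(u - 6) = 0, so u = 9 or u = 6.
s^2 = 9 gives s = +/-3.
s^2 = 6 gives s = +/-sqrt(6) ~= +/-2.4495.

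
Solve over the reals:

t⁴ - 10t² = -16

t = -2.8284 or t = -1.4142 or t = 1.4142 or t = 2.8284

Let u = t². The equation becomes u² - 10u + 16 = 0.
Factor: (u - 8)(u - 2) = 0, so u = 8 or u = 2.
t² = 8 gives t = ±2·√(2) ≈ ±2.8284.
t² = 2 gives t = ±√(2) ≈ ±1.4142.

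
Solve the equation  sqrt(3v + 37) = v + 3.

Square both sides: 3v + 37 = (v + 3)^2.
Expand and rearrange: v^2 + 3v - 28 = 0.
Solving gives v = 4 or v = -7.
Check each candidate in the original equation:
  v = 4: sqrt(49) = 7, while v + 3 = 7 — valid.
  v = -7: sqrt(16) = 4, while v + 3 = -4 — extraneous.

v = 4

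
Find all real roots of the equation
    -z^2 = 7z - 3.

Rearrange to standard form: -z^2 - 7z + 3 = 0.
Discriminant: (-7)^2 - 4*(-1)*3 = 61.
Quadratic formula: z = (7 +/- sqrt(61)) / (-2).
So z = -sqrt(61)/2 - 7/2 ~= -7.4051 or z = -7/2 + sqrt(61)/2 ~= 0.4051.

z = -7.4051 or z = 0.4051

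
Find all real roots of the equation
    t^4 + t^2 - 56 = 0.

Let u = t^2. The equation becomes u^2 + u - 56 = 0.
Factor: (u - 7)(u + 8) = 0, so u = 7 or u = -8.
t^2 = 7 gives t = +/-sqrt(7) ~= +/-2.6458.
t^2 = -8 < 0 has no real solution.

t = -2.6458 or t = 2.6458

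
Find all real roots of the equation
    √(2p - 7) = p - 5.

Square both sides: 2p - 7 = (p - 5)².
Expand and rearrange: p² - 12p + 32 = 0.
Solving gives p = 8 or p = 4.
Check each candidate in the original equation:
  p = 8: √(9) = 3, while p - 5 = 3 — valid.
  p = 4: √(1) = 1, while p - 5 = -1 — extraneous.

p = 8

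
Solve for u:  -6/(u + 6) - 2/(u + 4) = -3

u = -4.8685 or u = -2.4648

Multiply both sides by (u + 6)(u + 4):
-6(u + 4) - 2(u + 6) = -3(u + 6)(u + 4).
Expand and collect terms: -3u^2 - 22u - 36 = 0.
By the quadratic formula, u = (22 +/- sqrt(52)) / -6, so u ~= -4.8685 or u ~= -2.4648.
Neither value makes a denominator zero (u != -6, u != -4), so both are valid.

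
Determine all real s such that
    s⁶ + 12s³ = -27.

s = -2.0801 or s = -1.4422

Let u = s³. The equation becomes u² + 12u + 27 = 0.
Factor: (u + 3)(u + 9) = 0, so u = -3 or u = -9.
s³ = -3 gives s = -∛(3) ≈ -1.4422.
s³ = -9 gives s = -∛(9) ≈ -2.0801.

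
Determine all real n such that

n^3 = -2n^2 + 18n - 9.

Rearrange: n^3 + 2n^2 - 18n + 9 = 0.
Possible rational roots are divisors of 9. Testing n = 3 gives 0, so (n - 3) is a factor.
Divide: n^3 + 2n^2 - 18n + 9 = (n - 3)(n^2 + 5n - 3).
Apply the quadratic formula to n^2 + 5n - 3 = 0: n = (-5 +/- sqrt(37))/2, i.e. n ~= 0.5414 or n ~= -5.5414.

n = -5.5414 or n = 0.5414 or n = 3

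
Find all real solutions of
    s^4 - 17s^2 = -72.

Let u = s^2. The equation becomes u^2 - 17u + 72 = 0.
Factor: (u - 9)(u - 8) = 0, so u = 9 or u = 8.
s^2 = 9 gives s = +/-3.
s^2 = 8 gives s = +/-2*sqrt(2) ~= +/-2.8284.

s = -3 or s = -2.8284 or s = 2.8284 or s = 3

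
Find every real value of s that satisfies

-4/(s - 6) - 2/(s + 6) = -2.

s = -5.1521 or s = 8.1521

Multiply both sides by (s - 6)(s + 6):
-4(s + 6) - 2(s - 6) = -2(s - 6)(s + 6).
Expand and collect terms: -2s^2 + 6s + 84 = 0.
By the quadratic formula, s = (-6 +/- sqrt(708)) / -4, so s ~= -5.1521 or s ~= 8.1521.
Neither value makes a denominator zero (s != 6, s != -6), so both are valid.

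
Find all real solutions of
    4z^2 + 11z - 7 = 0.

z = -3.283 or z = 0.533

Discriminant: (11)^2 - 4*4*(-7) = 233.
Quadratic formula: z = (-11 +/- sqrt(233)) / 8.
So z = -11/8 + sqrt(233)/8 ~= 0.533 or z = -sqrt(233)/8 - 11/8 ~= -3.283.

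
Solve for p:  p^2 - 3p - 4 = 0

Factor: (p - 4)(p + 1) = 0.
So p = 4 or p = -1.

p = -1 or p = 4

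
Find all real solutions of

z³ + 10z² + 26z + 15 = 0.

z = -6.1926 or z = -3 or z = -0.8074

Possible rational roots are divisors of 15. Testing z = -3 gives 0, so (z + 3) is a factor.
Divide: z³ + 10z² + 26z + 15 = (z + 3)(z² + 7z + 5).
Apply the quadratic formula to z² + 7z + 5 = 0: z = (-7 ± √29)/2, i.e. z ≈ -0.8074 or z ≈ -6.1926.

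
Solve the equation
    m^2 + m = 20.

m = -5 or m = 4

Bring every term to one side: m^2 + m - 20 = 0.
Factor: (m - 4)(m + 5) = 0.
So m = 4 or m = -5.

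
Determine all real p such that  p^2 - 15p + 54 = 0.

p = 6 or p = 9

Factor: (p - 9)(p - 6) = 0.
So p = 9 or p = 6.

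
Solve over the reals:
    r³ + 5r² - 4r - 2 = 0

r = -5.6458 or r = -0.3542 or r = 1

Possible rational roots are divisors of -2. Testing r = 1 gives 0, so (r - 1) is a factor.
Divide: r³ + 5r² - 4r - 2 = (r - 1)(r² + 6r + 2).
Apply the quadratic formula to r² + 6r + 2 = 0: r = (-6 ± √28)/2, i.e. r ≈ -0.3542 or r ≈ -5.6458.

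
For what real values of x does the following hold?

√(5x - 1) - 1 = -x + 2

Isolate the radical: √(5x - 1) = -x + 3.
Square both sides: 5x - 1 = (-x + 3)².
Expand and rearrange: x² - 11x + 10 = 0.
Solving gives x = 10 or x = 1.
Check each candidate in the original equation:
  x = 10: √(49) = 7, while -x + 3 = -7 — extraneous.
  x = 1: √(4) = 2, while -x + 3 = 2 — valid.

x = 1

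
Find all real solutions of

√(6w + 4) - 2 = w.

w = 0 or w = 2

Isolate the radical: √(6w + 4) = w + 2.
Square both sides: 6w + 4 = (w + 2)².
Expand and rearrange: w² - 2w = 0.
Solving gives w = 2 or w = 0.
Check each candidate in the original equation:
  w = 2: √(16) = 4, while w + 2 = 4 — valid.
  w = 0: √(4) = 2, while w + 2 = 2 — valid.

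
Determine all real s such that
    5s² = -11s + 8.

Rearrange to standard form: 5s² + 11s - 8 = 0.
Discriminant: (11)² − 4·5·(-8) = 281.
Quadratic formula: s = (-11 ± √281) / 10.
So s = -11/10 + √(281)/10 ≈ 0.5763 or s = -√(281)/10 - 11/10 ≈ -2.7763.

s = -2.7763 or s = 0.5763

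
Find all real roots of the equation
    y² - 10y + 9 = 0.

Factor: (y - 9)(y - 1) = 0.
So y = 9 or y = 1.

y = 1 or y = 9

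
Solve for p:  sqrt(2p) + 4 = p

Isolate the radical: sqrt(2p) = p - 4.
Square both sides: 2p = (p - 4)^2.
Expand and rearrange: p^2 - 10p + 16 = 0.
Solving gives p = 8 or p = 2.
Check each candidate in the original equation:
  p = 8: sqrt(16) = 4, while p - 4 = 4 — valid.
  p = 2: sqrt(4) = 2, while p - 4 = -2 — extraneous.

p = 8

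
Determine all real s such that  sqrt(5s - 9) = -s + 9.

s = 5

Square both sides: 5s - 9 = (-s + 9)^2.
Expand and rearrange: s^2 - 23s + 90 = 0.
Solving gives s = 18 or s = 5.
Check each candidate in the original equation:
  s = 18: sqrt(81) = 9, while -s + 9 = -9 — extraneous.
  s = 5: sqrt(16) = 4, while -s + 9 = 4 — valid.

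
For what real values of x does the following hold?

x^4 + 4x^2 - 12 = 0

x = -1.4142 or x = 1.4142

Let u = x^2. The equation becomes u^2 + 4u - 12 = 0.
Factor: (u + 6)(u - 2) = 0, so u = -6 or u = 2.
x^2 = -6 < 0 has no real solution.
x^2 = 2 gives x = +/-sqrt(2) ~= +/-1.4142.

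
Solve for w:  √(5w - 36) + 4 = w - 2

Isolate the radical: √(5w - 36) = w - 6.
Square both sides: 5w - 36 = (w - 6)².
Expand and rearrange: w² - 17w + 72 = 0.
Solving gives w = 9 or w = 8.
Check each candidate in the original equation:
  w = 9: √(9) = 3, while w - 6 = 3 — valid.
  w = 8: √(4) = 2, while w - 6 = 2 — valid.

w = 8 or w = 9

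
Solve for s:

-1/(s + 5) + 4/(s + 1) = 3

Multiply both sides by (s + 5)(s + 1):
-(s + 1) + 4(s + 5) = 3(s + 5)(s + 1).
Expand and collect terms: 3s² + 15s - 4 = 0.
By the quadratic formula, s = (-15 ± √273) / 6, so s ≈ 0.2538 or s ≈ -5.2538.
Neither value makes a denominator zero (s ≠ -5, s ≠ -1), so both are valid.

s = -5.2538 or s = 0.2538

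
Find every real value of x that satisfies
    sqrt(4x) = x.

Square both sides: 4x = (x)^2.
Expand and rearrange: x^2 - 4x = 0.
Solving gives x = 4 or x = 0.
Check each candidate in the original equation:
  x = 4: sqrt(16) = 4, while x = 4 — valid.
  x = 0: sqrt(0) = 0, while x = 0 — valid.

x = 0 or x = 4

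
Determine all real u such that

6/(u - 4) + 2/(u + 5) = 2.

u = -4.2663 or u = 7.2663

Multiply both sides by (u - 4)(u + 5):
6(u + 5) + 2(u - 4) = 2(u - 4)(u + 5).
Expand and collect terms: 2u^2 - 6u - 62 = 0.
By the quadratic formula, u = (6 +/- sqrt(532)) / 4, so u ~= 7.2663 or u ~= -4.2663.
Neither value makes a denominator zero (u != 4, u != -5), so both are valid.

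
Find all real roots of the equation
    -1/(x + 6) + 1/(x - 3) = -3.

Multiply both sides by (x + 6)(x - 3):
-(x - 3) + (x + 6) = -3(x + 6)(x - 3).
Expand and collect terms: -3x² - 9x + 45 = 0.
By the quadratic formula, x = (9 ± √621) / -6, so x ≈ -5.6533 or x ≈ 2.6533.
Neither value makes a denominator zero (x ≠ -6, x ≠ 3), so both are valid.

x = -5.6533 or x = 2.6533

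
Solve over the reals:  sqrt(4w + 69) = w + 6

Square both sides: 4w + 69 = (w + 6)^2.
Expand and rearrange: w^2 + 8w - 33 = 0.
Solving gives w = 3 or w = -11.
Check each candidate in the original equation:
  w = 3: sqrt(81) = 9, while w + 6 = 9 — valid.
  w = -11: sqrt(25) = 5, while w + 6 = -5 — extraneous.

w = 3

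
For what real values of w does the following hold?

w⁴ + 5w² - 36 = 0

w = -2 or w = 2

Let u = w². The equation becomes u² + 5u - 36 = 0.
Factor: (u + 9)(u - 4) = 0, so u = -9 or u = 4.
w² = -9 < 0 has no real solution.
w² = 4 gives w = ±2.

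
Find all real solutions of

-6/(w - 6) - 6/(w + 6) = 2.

Multiply both sides by (w - 6)(w + 6):
-6(w + 6) - 6(w - 6) = 2(w - 6)(w + 6).
Expand and collect terms: 2w^2 + 12w - 72 = 0.
By the quadratic formula, w = (-12 +/- sqrt(720)) / 4, so w ~= 3.7082 or w ~= -9.7082.
Neither value makes a denominator zero (w != 6, w != -6), so both are valid.

w = -9.7082 or w = 3.7082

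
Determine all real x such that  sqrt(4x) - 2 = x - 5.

x = 9

Isolate the radical: sqrt(4x) = x - 3.
Square both sides: 4x = (x - 3)^2.
Expand and rearrange: x^2 - 10x + 9 = 0.
Solving gives x = 9 or x = 1.
Check each candidate in the original equation:
  x = 9: sqrt(36) = 6, while x - 3 = 6 — valid.
  x = 1: sqrt(4) = 2, while x - 3 = -2 — extraneous.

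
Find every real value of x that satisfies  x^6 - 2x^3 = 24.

Let u = x^3. The equation becomes u^2 - 2u - 24 = 0.
Factor: (u + 4)(u - 6) = 0, so u = -4 or u = 6.
x^3 = -4 gives x = -(4)^(1/3) ~= -1.5874.
x^3 = 6 gives x = (6)^(1/3) ~= 1.8171.

x = -1.5874 or x = 1.8171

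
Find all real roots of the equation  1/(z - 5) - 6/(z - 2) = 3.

z = 0.1281 or z = 5.2053

Multiply both sides by (z - 5)(z - 2):
(z - 2) - 6(z - 5) = 3(z - 5)(z - 2).
Expand and collect terms: 3z² - 16z + 2 = 0.
By the quadratic formula, z = (16 ± √232) / 6, so z ≈ 5.2053 or z ≈ 0.1281.
Neither value makes a denominator zero (z ≠ 5, z ≠ 2), so both are valid.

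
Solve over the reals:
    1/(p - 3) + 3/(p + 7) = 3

p = -6.0356 or p = 3.3689

Multiply both sides by (p - 3)(p + 7):
(p + 7) + 3(p - 3) = 3(p - 3)(p + 7).
Expand and collect terms: 3p² + 8p - 61 = 0.
By the quadratic formula, p = (-8 ± √796) / 6, so p ≈ 3.3689 or p ≈ -6.0356.
Neither value makes a denominator zero (p ≠ 3, p ≠ -7), so both are valid.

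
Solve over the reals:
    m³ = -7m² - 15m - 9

m = -3 or m = -1

Rearrange: m³ + 7m² + 15m + 9 = 0.
Possible rational roots are divisors of 9. Testing m = -1 gives 0, so (m + 1) is a factor.
Divide: m³ + 7m² + 15m + 9 = (m + 1)(m² + 6m + 9).
The quadratic has the repeated root m = -3.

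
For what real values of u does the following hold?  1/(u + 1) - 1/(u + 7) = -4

Multiply both sides by (u + 1)(u + 7):
(u + 7) - (u + 1) = -4(u + 1)(u + 7).
Expand and collect terms: -4u² - 32u - 34 = 0.
By the quadratic formula, u = (32 ± √480) / -8, so u ≈ -6.7386 or u ≈ -1.2614.
Neither value makes a denominator zero (u ≠ -1, u ≠ -7), so both are valid.

u = -6.7386 or u = -1.2614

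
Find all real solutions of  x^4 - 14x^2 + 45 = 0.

x = -3 or x = -2.2361 or x = 2.2361 or x = 3

Let u = x^2. The equation becomes u^2 - 14u + 45 = 0.
Factor: (u - 9)(u - 5) = 0, so u = 9 or u = 5.
x^2 = 9 gives x = +/-3.
x^2 = 5 gives x = +/-sqrt(5) ~= +/-2.2361.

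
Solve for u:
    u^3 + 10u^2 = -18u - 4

Rearrange: u^3 + 10u^2 + 18u + 4 = 0.
Possible rational roots are divisors of 4. Testing u = -2 gives 0, so (u + 2) is a factor.
Divide: u^3 + 10u^2 + 18u + 4 = (u + 2)(u^2 + 8u + 2).
Apply the quadratic formula to u^2 + 8u + 2 = 0: u = (-8 +/- sqrt(56))/2, i.e. u ~= -0.2583 or u ~= -7.7417.

u = -7.7417 or u = -2 or u = -0.2583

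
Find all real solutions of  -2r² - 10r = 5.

r = -4.4365 or r = -0.5635

Rearrange to standard form: -2r² - 10r - 5 = 0.
Discriminant: (-10)² − 4·(-2)·(-5) = 60.
Quadratic formula: r = (10 ± √60) / (-4).
So r = -5/2 - √(15)/2 ≈ -4.4365 or r = -5/2 + √(15)/2 ≈ -0.5635.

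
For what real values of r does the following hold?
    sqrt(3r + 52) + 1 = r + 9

r = -1

Isolate the radical: sqrt(3r + 52) = r + 8.
Square both sides: 3r + 52 = (r + 8)^2.
Expand and rearrange: r^2 + 13r + 12 = 0.
Solving gives r = -1 or r = -12.
Check each candidate in the original equation:
  r = -1: sqrt(49) = 7, while r + 8 = 7 — valid.
  r = -12: sqrt(16) = 4, while r + 8 = -4 — extraneous.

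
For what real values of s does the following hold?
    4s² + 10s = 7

s = -3.07 or s = 0.57

Rearrange to standard form: 4s² + 10s - 7 = 0.
Discriminant: (10)² − 4·4·(-7) = 212.
Quadratic formula: s = (-10 ± √212) / 8.
So s = -5/4 + √(53)/4 ≈ 0.57 or s = -√(53)/4 - 5/4 ≈ -3.07.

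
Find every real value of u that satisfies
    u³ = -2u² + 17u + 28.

u = -4.4142 or u = -1.5858 or u = 4

Rearrange: u³ + 2u² - 17u - 28 = 0.
Possible rational roots are divisors of -28. Testing u = 4 gives 0, so (u - 4) is a factor.
Divide: u³ + 2u² - 17u - 28 = (u - 4)(u² + 6u + 7).
Apply the quadratic formula to u² + 6u + 7 = 0: u = (-6 ± √8)/2, i.e. u ≈ -1.5858 or u ≈ -4.4142.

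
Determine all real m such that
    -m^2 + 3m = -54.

Bring every term to one side: -m^2 + 3m + 54 = 0.
Factor: -1(m - 9)(m + 6) = 0.
So m = 9 or m = -6.

m = -6 or m = 9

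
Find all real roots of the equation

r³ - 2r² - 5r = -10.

r = -2.2361 or r = 2 or r = 2.2361

Rearrange: r³ - 2r² - 5r + 10 = 0.
Possible rational roots are divisors of 10. Testing r = 2 gives 0, so (r - 2) is a factor.
Divide: r³ - 2r² - 5r + 10 = (r - 2)(r² - 5).
Apply the quadratic formula to r² - 5 = 0: r = (0 ± √20)/2, i.e. r ≈ 2.2361 or r ≈ -2.2361.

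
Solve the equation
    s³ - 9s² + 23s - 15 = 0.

Possible rational roots are divisors of -15. Testing s = 3 gives 0, so (s - 3) is a factor.
Divide: s³ - 9s² + 23s - 15 = (s - 3)(s² - 6s + 5).
Factor the quadratic: s = 5 or s = 1.

s = 1 or s = 3 or s = 5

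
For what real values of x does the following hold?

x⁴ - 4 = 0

x = -1.4142 or x = 1.4142

Let u = x². The equation becomes u² - 4 = 0.
Factor: (u + 2)(u - 2) = 0, so u = -2 or u = 2.
x² = -2 < 0 has no real solution.
x² = 2 gives x = ±√(2) ≈ ±1.4142.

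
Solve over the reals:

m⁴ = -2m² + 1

Let u = m². The equation becomes u² + 2u - 1 = 0.
By the quadratic formula, u = -1 + √(2) or u = -√(2) - 1.
m² = -1 + √(2) gives m = ±√(-1 + √(2)) ≈ ±0.6436.
m² = -√(2) - 1 < 0 has no real solution.

m = -0.6436 or m = 0.6436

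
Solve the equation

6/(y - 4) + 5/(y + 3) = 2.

y = -1.3935 or y = 7.8935

Multiply both sides by (y - 4)(y + 3):
6(y + 3) + 5(y - 4) = 2(y - 4)(y + 3).
Expand and collect terms: 2y² - 13y - 22 = 0.
By the quadratic formula, y = (13 ± √345) / 4, so y ≈ 7.8935 or y ≈ -1.3935.
Neither value makes a denominator zero (y ≠ 4, y ≠ -3), so both are valid.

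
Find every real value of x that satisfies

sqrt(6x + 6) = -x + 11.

Square both sides: 6x + 6 = (-x + 11)^2.
Expand and rearrange: x^2 - 28x + 115 = 0.
Solving gives x = 23 or x = 5.
Check each candidate in the original equation:
  x = 23: sqrt(144) = 12, while -x + 11 = -12 — extraneous.
  x = 5: sqrt(36) = 6, while -x + 11 = 6 — valid.

x = 5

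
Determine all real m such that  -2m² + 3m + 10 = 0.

Discriminant: (3)² − 4·(-2)·10 = 89.
Quadratic formula: m = (-3 ± √89) / (-4).
So m = 3/4 - √(89)/4 ≈ -1.6085 or m = 3/4 + √(89)/4 ≈ 3.1085.

m = -1.6085 or m = 3.1085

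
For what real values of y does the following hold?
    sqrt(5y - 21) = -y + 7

Square both sides: 5y - 21 = (-y + 7)^2.
Expand and rearrange: y^2 - 19y + 70 = 0.
Solving gives y = 14 or y = 5.
Check each candidate in the original equation:
  y = 14: sqrt(49) = 7, while -y + 7 = -7 — extraneous.
  y = 5: sqrt(4) = 2, while -y + 7 = 2 — valid.

y = 5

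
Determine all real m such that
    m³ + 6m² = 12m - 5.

Rearrange: m³ + 6m² - 12m + 5 = 0.
Possible rational roots are divisors of 5. Testing m = 1 gives 0, so (m - 1) is a factor.
Divide: m³ + 6m² - 12m + 5 = (m - 1)(m² + 7m - 5).
Apply the quadratic formula to m² + 7m - 5 = 0: m = (-7 ± √69)/2, i.e. m ≈ 0.6533 or m ≈ -7.6533.

m = -7.6533 or m = 0.6533 or m = 1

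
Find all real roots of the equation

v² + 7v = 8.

Bring every term to one side: v² + 7v - 8 = 0.
Factor: (v + 8)(v - 1) = 0.
So v = -8 or v = 1.

v = -8 or v = 1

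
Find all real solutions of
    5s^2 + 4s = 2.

Rearrange to standard form: 5s^2 + 4s - 2 = 0.
Discriminant: (4)^2 - 4*5*(-2) = 56.
Quadratic formula: s = (-4 +/- sqrt(56)) / 10.
So s = -2/5 + sqrt(14)/5 ~= 0.3483 or s = -sqrt(14)/5 - 2/5 ~= -1.1483.

s = -1.1483 or s = 0.3483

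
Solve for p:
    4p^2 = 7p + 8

Rearrange to standard form: 4p^2 - 7p - 8 = 0.
Discriminant: (-7)^2 - 4*4*(-8) = 177.
Quadratic formula: p = (7 +/- sqrt(177)) / 8.
So p = 7/8 + sqrt(177)/8 ~= 2.538 or p = 7/8 - sqrt(177)/8 ~= -0.788.

p = -0.788 or p = 2.538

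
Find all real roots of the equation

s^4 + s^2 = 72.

Let u = s^2. The equation becomes u^2 + u - 72 = 0.
Factor: (u - 8)(u + 9) = 0, so u = 8 or u = -9.
s^2 = 8 gives s = +/-2*sqrt(2) ~= +/-2.8284.
s^2 = -9 < 0 has no real solution.

s = -2.8284 or s = 2.8284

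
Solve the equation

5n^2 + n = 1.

n = -0.5583 or n = 0.3583

Rearrange to standard form: 5n^2 + n - 1 = 0.
Discriminant: (1)^2 - 4*5*(-1) = 21.
Quadratic formula: n = (-1 +/- sqrt(21)) / 10.
So n = -1/10 + sqrt(21)/10 ~= 0.3583 or n = -sqrt(21)/10 - 1/10 ~= -0.5583.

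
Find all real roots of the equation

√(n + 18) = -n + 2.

n = -2

Square both sides: n + 18 = (-n + 2)².
Expand and rearrange: n² - 5n - 14 = 0.
Solving gives n = 7 or n = -2.
Check each candidate in the original equation:
  n = 7: √(25) = 5, while -n + 2 = -5 — extraneous.
  n = -2: √(16) = 4, while -n + 2 = 4 — valid.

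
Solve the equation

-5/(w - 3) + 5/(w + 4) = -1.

w = -7.3739 or w = 6.3739

Multiply both sides by (w - 3)(w + 4):
-5(w + 4) + 5(w - 3) = -(w - 3)(w + 4).
Expand and collect terms: -w^2 - w + 47 = 0.
By the quadratic formula, w = (1 +/- sqrt(189)) / -2, so w ~= -7.3739 or w ~= 6.3739.
Neither value makes a denominator zero (w != 3, w != -4), so both are valid.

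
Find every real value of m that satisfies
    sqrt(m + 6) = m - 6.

m = 10

Square both sides: m + 6 = (m - 6)^2.
Expand and rearrange: m^2 - 13m + 30 = 0.
Solving gives m = 10 or m = 3.
Check each candidate in the original equation:
  m = 10: sqrt(16) = 4, while m - 6 = 4 — valid.
  m = 3: sqrt(9) = 3, while m - 6 = -3 — extraneous.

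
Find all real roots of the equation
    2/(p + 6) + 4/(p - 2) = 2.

p = -5.217 or p = 4.217

Multiply both sides by (p + 6)(p - 2):
2(p - 2) + 4(p + 6) = 2(p + 6)(p - 2).
Expand and collect terms: 2p² + 2p - 44 = 0.
By the quadratic formula, p = (-2 ± √356) / 4, so p ≈ 4.217 or p ≈ -5.217.
Neither value makes a denominator zero (p ≠ -6, p ≠ 2), so both are valid.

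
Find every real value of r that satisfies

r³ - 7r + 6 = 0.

r = -3 or r = 1 or r = 2

Possible rational roots are divisors of 6. Testing r = -3 gives 0, so (r + 3) is a factor.
Divide: r³ - 7r + 6 = (r + 3)(r² - 3r + 2).
Factor the quadratic: r = 2 or r = 1.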